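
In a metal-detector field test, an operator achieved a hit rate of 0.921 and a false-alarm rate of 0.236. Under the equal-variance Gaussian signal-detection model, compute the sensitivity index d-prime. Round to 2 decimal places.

d-prime = 2.13

Φ⁻¹(0.921) = 1.4118, Φ⁻¹(0.236) = -0.7192
d' = z(H) − z(FA) = 1.4118 − (-0.7192) = 2.1310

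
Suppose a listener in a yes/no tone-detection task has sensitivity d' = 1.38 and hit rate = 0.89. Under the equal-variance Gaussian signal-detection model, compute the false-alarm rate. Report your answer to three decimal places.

false-alarm rate = 0.439

z(hit rate) = z(0.89) = 1.2265
z(FA) = z(H) − d' = 1.2265 − 1.38 = -0.1535
false-alarm rate = Φ(-0.1535) = 0.4390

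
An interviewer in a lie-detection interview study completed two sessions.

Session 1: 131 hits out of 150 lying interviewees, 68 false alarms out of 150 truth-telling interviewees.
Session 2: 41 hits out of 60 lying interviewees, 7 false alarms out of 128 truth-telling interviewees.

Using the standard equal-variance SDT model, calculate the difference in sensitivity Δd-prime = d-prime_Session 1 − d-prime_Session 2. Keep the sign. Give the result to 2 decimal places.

Δd-prime = -0.82

Session 1: z(0.8733) = 1.142, z(0.4533) = -0.117, d' = 1.259
Session 2: z(0.6833) = 0.477, z(0.0547) = -1.601, d' = 2.078
Δd' = d'_Session 1 − d'_Session 2 = 1.259 − 2.078 = -0.819
Session 2 has the higher sensitivity.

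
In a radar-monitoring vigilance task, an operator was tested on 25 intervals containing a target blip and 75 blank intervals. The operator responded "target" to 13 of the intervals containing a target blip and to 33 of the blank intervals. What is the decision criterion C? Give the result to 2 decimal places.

C = 0.05

H = 13/25 = 0.5200
FA = 33/75 = 0.4400
z(H) = z(0.5200) = 0.050
z(FA) = z(0.4400) = -0.151
c = −½·[z(H) + z(FA)] = −0.5 × (0.050 + (-0.151)) = 0.0505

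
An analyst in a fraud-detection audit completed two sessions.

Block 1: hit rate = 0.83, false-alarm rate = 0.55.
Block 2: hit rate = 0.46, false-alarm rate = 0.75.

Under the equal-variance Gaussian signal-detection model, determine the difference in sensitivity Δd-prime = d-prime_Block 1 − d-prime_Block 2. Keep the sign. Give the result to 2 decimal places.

Δd-prime = 1.60

Block 1: z(0.83) = 0.954, z(0.55) = 0.126, d' = 0.828
Block 2: z(0.46) = -0.100, z(0.75) = 0.674, d' = -0.774
Δd' = d'_Block 1 − d'_Block 2 = 0.828 − (-0.774) = 1.602
Block 1 has the higher sensitivity.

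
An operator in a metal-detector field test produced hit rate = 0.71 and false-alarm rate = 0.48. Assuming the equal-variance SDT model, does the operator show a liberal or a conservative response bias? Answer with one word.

z(H) = 0.553, z(FA) = -0.050
c = −½·(z(H) + z(FA)) = -0.2515
c < 0 → liberal criterion (biased toward responding “yes”).

liberal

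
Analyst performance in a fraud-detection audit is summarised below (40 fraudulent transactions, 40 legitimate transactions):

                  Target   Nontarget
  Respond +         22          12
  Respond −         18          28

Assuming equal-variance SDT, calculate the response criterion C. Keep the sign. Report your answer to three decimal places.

C = 0.199

H = 22/40 = 0.5500
FA = 12/40 = 0.3000
z(0.5500) = 0.1257, z(0.3000) = -0.5244
c = −½·[z(H) + z(FA)] = −0.5 × (0.1257 + (-0.5244)) = 0.19935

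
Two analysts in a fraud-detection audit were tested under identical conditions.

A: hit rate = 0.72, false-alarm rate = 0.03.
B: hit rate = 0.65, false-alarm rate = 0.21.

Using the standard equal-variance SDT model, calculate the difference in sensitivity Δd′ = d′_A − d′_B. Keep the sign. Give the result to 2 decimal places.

Δd′ = 1.27

A: z(0.72) = 0.583, z(0.03) = -1.881, d' = 2.464
B: z(0.65) = 0.385, z(0.21) = -0.806, d' = 1.191
Δd' = d'_A − d'_B = 2.464 − 1.191 = 1.273
A has the higher sensitivity.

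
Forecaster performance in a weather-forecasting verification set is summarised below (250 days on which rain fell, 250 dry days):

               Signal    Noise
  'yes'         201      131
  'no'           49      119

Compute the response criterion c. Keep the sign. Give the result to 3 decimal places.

H = 201/250 = 0.8040
FA = 131/250 = 0.5240
z(H) = 0.8560
z(FA) = 0.0602
c = −½·[z(H) + z(FA)] = −0.5 × (0.8560 + 0.0602) = -0.4581
c < 0: the forecaster has a liberal response bias.

c = -0.458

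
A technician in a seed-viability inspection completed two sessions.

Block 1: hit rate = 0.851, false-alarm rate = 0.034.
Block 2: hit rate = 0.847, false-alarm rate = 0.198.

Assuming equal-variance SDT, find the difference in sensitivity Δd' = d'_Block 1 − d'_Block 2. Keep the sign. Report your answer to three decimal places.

Δd' = 0.993

Block 1: z(0.851) = 1.0407, z(0.034) = -1.8250, d' = 2.8657
Block 2: z(0.847) = 1.0237, z(0.198) = -0.8488, d' = 1.8725
Δd' = d'_Block 1 − d'_Block 2 = 2.8657 − 1.8725 = 0.9932
Block 1 has the higher sensitivity.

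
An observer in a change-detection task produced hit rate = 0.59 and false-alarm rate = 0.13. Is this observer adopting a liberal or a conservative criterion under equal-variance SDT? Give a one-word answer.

conservative

z(H) = 0.228, z(FA) = -1.126
c = −½·(z(H) + z(FA)) = 0.449
c > 0 → conservative criterion (biased toward responding “no”).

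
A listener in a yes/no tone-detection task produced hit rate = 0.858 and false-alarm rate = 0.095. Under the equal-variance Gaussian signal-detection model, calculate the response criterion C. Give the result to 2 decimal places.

C = 0.12

z(0.858) = 1.071, z(0.095) = -1.311
c = −½·[z(H) + z(FA)] = −0.5 × (1.071 + (-1.311)) = 0.120
c > 0: the listener has a conservative response bias.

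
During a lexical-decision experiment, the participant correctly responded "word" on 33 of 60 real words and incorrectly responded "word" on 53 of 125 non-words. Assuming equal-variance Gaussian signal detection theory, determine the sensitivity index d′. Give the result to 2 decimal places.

d′ = 0.32

H = 33/60 = 0.5500
FA = 53/125 = 0.4240
z(H) = z(0.5500) = 0.126
z(FA) = z(0.4240) = -0.192
d' = z(H) − z(FA) = 0.126 − (-0.192) = 0.318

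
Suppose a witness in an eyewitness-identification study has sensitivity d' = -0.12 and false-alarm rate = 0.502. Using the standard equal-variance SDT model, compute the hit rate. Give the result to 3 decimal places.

hit rate = 0.454

z(false-alarm rate) = z(0.502) = 0.0050
z(H) = z(FA) + d' = 0.0050 + (-0.12) = -0.1150
hit rate = Φ(-0.1150) = 0.4542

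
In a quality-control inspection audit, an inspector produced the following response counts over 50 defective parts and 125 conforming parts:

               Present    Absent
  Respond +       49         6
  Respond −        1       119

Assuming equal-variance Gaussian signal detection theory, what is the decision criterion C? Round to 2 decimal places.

H = 49/50 = 0.9800
FA = 6/125 = 0.0480
Φ⁻¹(0.9800) = 2.054, Φ⁻¹(0.0480) = -1.665
c = −½·[z(H) + z(FA)] = −0.5 × (2.054 + (-1.665)) = -0.1945
c < 0: the inspector has a liberal response bias.

C = -0.19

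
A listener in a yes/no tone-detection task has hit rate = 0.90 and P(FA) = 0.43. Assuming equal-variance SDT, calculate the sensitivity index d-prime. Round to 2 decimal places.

d-prime = 1.46

z(H) = z(0.90) = 1.282
z(FA) = z(0.43) = -0.176
d' = z(H) − z(FA) = 1.282 − (-0.176) = 1.458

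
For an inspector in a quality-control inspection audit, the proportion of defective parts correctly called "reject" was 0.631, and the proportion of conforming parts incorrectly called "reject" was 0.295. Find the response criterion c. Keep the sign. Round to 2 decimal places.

Φ⁻¹(H) = Φ⁻¹(0.631) = 0.335
Φ⁻¹(FA) = Φ⁻¹(0.295) = -0.539
c = −½·[z(H) + z(FA)] = −0.5 × (0.335 + (-0.539)) = 0.102
c > 0: the inspector has a conservative response bias.

c = 0.10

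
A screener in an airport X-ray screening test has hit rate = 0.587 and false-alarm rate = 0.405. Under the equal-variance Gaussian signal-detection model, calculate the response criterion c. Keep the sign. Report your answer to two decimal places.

c = 0.01

z(H) = z(0.587) = 0.220
z(FA) = z(0.405) = -0.240
c = −½·[z(H) + z(FA)] = −0.5 × (0.220 + (-0.240)) = 0.010
c > 0: the screener has a conservative response bias.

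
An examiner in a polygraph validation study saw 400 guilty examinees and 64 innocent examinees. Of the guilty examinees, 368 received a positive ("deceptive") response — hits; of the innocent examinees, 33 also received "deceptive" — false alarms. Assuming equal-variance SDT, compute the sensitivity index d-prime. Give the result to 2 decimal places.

H = 368/400 = 0.9200
FA = 33/64 = 0.5156
z(H) = 1.4051
z(FA) = 0.0391
d' = z(H) − z(FA) = 1.4051 − 0.0391 = 1.3660

d-prime = 1.37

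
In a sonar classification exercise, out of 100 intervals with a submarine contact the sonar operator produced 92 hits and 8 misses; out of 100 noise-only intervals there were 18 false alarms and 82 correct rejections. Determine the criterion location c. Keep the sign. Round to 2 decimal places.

H = 92/100 = 0.9200
FA = 18/100 = 0.1800
Φ⁻¹(H) = 1.4051
Φ⁻¹(FA) = -0.9154
c = −½·[z(H) + z(FA)] = −0.5 × (1.4051 + (-0.9154)) = -0.24485
c < 0: the sonar operator has a liberal response bias.

c = -0.24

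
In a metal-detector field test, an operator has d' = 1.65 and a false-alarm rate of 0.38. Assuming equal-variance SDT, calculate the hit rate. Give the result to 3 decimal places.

hit rate = 0.911

z(false-alarm rate) = z(0.38) = -0.3055
z(H) = z(FA) + d' = -0.3055 + 1.65 = 1.3445
hit rate = Φ(1.3445) = 0.9106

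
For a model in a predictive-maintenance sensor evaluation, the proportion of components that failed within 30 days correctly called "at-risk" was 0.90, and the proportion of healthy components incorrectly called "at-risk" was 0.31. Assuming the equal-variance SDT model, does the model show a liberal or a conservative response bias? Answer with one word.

z(H) = 1.282, z(FA) = -0.496
c = −½·(z(H) + z(FA)) = -0.393
c < 0 → liberal criterion (biased toward responding “yes”).

liberal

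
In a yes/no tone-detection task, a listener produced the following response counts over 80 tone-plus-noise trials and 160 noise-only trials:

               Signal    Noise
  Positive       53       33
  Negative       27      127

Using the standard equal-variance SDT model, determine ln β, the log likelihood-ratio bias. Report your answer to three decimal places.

H = 53/80 = 0.6625
FA = 33/160 = 0.2062
z(H) = z(0.6625) = 0.4193
z(FA) = z(0.2062) = -0.8197
ln β = −½·[z(H)² − z(FA)²] = −0.5 × (0.1758 − 0.6719) = 0.24805

ln β = 0.248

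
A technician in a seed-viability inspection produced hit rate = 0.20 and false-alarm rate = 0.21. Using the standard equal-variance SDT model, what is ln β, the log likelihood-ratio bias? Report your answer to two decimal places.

ln β = -0.03

Φ⁻¹(0.20) = -0.842, Φ⁻¹(0.21) = -0.806
ln β = −½·[z(H)² − z(FA)²] = −0.5 × (0.709 − 0.650) = -0.0295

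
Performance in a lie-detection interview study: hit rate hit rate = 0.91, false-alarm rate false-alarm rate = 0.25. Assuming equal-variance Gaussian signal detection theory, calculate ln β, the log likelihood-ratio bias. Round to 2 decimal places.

ln β = -0.67

z(0.91) = 1.341, z(0.25) = -0.674
ln β = −½·[z(H)² − z(FA)²] = −0.5 × (1.798 − 0.454) = -0.672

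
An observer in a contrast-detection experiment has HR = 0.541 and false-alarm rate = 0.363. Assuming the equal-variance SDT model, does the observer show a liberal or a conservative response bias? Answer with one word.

z(H) = 0.103, z(FA) = -0.350
c = −½·(z(H) + z(FA)) = 0.1235
c > 0 → conservative criterion (biased toward responding “no”).

conservative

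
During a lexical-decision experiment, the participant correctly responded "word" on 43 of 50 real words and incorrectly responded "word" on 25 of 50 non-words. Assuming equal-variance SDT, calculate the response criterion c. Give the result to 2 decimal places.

H = 43/50 = 0.8600
FA = 25/50 = 0.5000
Φ⁻¹(0.8600) = 1.0803, Φ⁻¹(0.5000) = 0.0000
c = −½·[z(H) + z(FA)] = −0.5 × (1.0803 + 0.0000) = -0.54015
c < 0: the participant has a liberal response bias.

c = -0.54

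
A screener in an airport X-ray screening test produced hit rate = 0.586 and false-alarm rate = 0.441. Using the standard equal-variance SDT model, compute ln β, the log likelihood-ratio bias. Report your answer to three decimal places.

ln β = -0.013

z(0.586) = 0.2173, z(0.441) = -0.1484
ln β = −½·[z(H)² − z(FA)²] = −0.5 × (0.0472 − 0.0220) = -0.0126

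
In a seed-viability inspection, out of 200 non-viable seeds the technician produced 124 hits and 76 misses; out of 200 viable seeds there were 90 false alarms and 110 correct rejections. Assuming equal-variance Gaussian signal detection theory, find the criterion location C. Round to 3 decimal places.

H = 124/200 = 0.6200
FA = 90/200 = 0.4500
z(0.6200) = 0.3055, z(0.4500) = -0.1257
c = −½·[z(H) + z(FA)] = −0.5 × (0.3055 + (-0.1257)) = -0.0899
c < 0: the technician has a liberal response bias.

C = -0.090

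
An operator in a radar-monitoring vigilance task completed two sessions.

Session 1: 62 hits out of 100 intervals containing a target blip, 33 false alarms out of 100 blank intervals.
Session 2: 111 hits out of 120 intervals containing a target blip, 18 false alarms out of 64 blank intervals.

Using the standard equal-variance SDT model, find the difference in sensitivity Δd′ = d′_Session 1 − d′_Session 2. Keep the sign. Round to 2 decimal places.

Δd′ = -1.27

Session 1: z(0.6200) = 0.305, z(0.3300) = -0.440, d' = 0.745
Session 2: z(0.9250) = 1.440, z(0.2812) = -0.579, d' = 2.019
Δd' = d'_Session 1 − d'_Session 2 = 0.745 − 2.019 = -1.274
Session 2 has the higher sensitivity.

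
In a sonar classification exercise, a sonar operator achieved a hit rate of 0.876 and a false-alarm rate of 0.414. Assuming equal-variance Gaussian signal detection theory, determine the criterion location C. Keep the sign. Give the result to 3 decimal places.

z(0.876) = 1.1552, z(0.414) = -0.2173
c = −½·[z(H) + z(FA)] = −0.5 × (1.1552 + (-0.2173)) = -0.46895

C = -0.469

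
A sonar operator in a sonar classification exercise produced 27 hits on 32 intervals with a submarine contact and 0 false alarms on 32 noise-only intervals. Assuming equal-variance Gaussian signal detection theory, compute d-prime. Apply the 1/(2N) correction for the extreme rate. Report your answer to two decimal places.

d-prime = 3.16

The false-alarm rate is 0/32 = 0, so apply the 1/(2N) correction: FA → 1/(2·32) = 0.01562.
z(H) = z(0.84375) = 1.010
z(FA) = z(0.01562) = -2.154
d' = 1.010 − (-2.154) = 3.164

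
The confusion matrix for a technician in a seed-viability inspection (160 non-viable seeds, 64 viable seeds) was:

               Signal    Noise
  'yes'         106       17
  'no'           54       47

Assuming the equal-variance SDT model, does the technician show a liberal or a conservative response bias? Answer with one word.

z(H) = 0.419, z(FA) = -0.626
c = −½·(z(H) + z(FA)) = 0.1035
c > 0 → conservative criterion (biased toward responding “no”).

conservative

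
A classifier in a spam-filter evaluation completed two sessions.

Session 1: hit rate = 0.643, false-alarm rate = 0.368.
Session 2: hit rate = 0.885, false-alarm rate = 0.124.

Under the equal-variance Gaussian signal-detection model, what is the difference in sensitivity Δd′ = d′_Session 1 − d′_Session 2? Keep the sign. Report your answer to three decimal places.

Δd′ = -1.652

Session 1: z(0.643) = 0.3665, z(0.368) = -0.3372, d' = 0.7037
Session 2: z(0.885) = 1.2004, z(0.124) = -1.1552, d' = 2.3556
Δd' = d'_Session 1 − d'_Session 2 = 0.7037 − 2.3556 = -1.6519
Session 2 has the higher sensitivity.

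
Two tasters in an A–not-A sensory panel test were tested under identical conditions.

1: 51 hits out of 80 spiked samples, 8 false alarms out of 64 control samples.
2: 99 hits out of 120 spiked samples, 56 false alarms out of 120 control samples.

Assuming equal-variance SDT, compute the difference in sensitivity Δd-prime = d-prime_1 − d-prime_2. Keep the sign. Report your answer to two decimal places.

1: z(0.6375) = 0.352, z(0.1250) = -1.150, d' = 1.502
2: z(0.8250) = 0.935, z(0.4667) = -0.084, d' = 1.019
Δd' = d'_1 − d'_2 = 1.502 − 1.019 = 0.483
1 has the higher sensitivity.

Δd-prime = 0.48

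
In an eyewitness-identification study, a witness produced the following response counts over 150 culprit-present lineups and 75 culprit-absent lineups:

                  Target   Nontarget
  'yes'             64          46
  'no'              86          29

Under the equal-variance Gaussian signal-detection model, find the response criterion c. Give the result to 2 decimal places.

c = -0.05

H = 64/150 = 0.4267
FA = 46/75 = 0.6133
z(H) = z(0.4267) = -0.1848
z(FA) = z(0.6133) = 0.2879
c = −½·[z(H) + z(FA)] = −0.5 × (-0.1848 + 0.2879) = -0.05155
c < 0: the witness has a liberal response bias.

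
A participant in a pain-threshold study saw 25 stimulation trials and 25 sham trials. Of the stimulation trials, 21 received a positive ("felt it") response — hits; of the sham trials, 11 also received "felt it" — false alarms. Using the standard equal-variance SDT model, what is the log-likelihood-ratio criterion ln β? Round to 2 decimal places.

ln β = -0.48

H = 21/25 = 0.8400
FA = 11/25 = 0.4400
z(H) = z(0.8400) = 0.994
z(FA) = z(0.4400) = -0.151
ln β = −½·[z(H)² − z(FA)²] = −0.5 × (0.988 − 0.023) = -0.4825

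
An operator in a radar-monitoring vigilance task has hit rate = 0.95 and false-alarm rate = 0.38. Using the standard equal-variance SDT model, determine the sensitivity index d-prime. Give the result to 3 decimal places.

Φ⁻¹(0.95) = 1.6449, Φ⁻¹(0.38) = -0.3055
d' = z(H) − z(FA) = 1.6449 − (-0.3055) = 1.9504

d-prime = 1.950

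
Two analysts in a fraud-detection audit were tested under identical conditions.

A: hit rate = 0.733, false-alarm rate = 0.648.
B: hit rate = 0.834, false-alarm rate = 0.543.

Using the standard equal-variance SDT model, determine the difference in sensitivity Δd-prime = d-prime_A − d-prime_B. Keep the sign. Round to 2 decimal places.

A: z(0.733) = 0.622, z(0.648) = 0.380, d' = 0.242
B: z(0.834) = 0.970, z(0.543) = 0.108, d' = 0.862
Δd' = d'_A − d'_B = 0.242 − 0.862 = -0.620
B has the higher sensitivity.

Δd-prime = -0.62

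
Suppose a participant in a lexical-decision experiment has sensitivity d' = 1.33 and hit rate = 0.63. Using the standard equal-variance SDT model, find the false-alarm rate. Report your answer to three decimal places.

z(hit rate) = z(0.63) = 0.3319
z(FA) = z(H) − d' = 0.3319 − 1.33 = -0.9981
false-alarm rate = Φ(-0.9981) = 0.1591

false-alarm rate = 0.159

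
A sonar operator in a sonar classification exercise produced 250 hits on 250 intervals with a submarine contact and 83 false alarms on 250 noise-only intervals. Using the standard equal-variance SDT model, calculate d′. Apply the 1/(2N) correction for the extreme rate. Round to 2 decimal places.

The hit rate is 250/250 = 1, so apply the 1/(2N) correction: H → 1 − 1/(2·250) = 0.99800.
z(H) = z(0.99800) = 2.878
z(FA) = z(0.33200) = -0.434
d' = 2.878 − (-0.434) = 3.312

d′ = 3.31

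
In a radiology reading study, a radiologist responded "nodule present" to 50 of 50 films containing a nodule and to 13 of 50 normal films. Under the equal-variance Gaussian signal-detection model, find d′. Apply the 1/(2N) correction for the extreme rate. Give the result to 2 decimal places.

d′ = 2.97

The hit rate is 50/50 = 1, so apply the 1/(2N) correction: H → 1 − 1/(2·50) = 0.99000.
z(H) = z(0.99000) = 2.326
z(FA) = z(0.26000) = -0.643
d' = 2.326 − (-0.643) = 2.969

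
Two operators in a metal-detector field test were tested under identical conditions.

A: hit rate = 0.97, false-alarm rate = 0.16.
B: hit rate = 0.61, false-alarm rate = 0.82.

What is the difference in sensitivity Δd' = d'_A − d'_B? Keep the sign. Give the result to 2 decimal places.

A: z(0.97) = 1.881, z(0.16) = -0.994, d' = 2.875
B: z(0.61) = 0.279, z(0.82) = 0.915, d' = -0.636
Δd' = d'_A − d'_B = 2.875 − (-0.636) = 3.511
A has the higher sensitivity.

Δd' = 3.51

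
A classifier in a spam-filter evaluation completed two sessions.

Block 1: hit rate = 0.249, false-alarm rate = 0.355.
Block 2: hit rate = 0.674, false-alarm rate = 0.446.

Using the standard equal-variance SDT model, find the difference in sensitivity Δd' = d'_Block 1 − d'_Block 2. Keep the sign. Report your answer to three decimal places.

Block 1: z(0.249) = -0.6776, z(0.355) = -0.3719, d' = -0.3057
Block 2: z(0.674) = 0.4510, z(0.446) = -0.1358, d' = 0.5868
Δd' = d'_Block 1 − d'_Block 2 = -0.3057 − 0.5868 = -0.8925
Block 2 has the higher sensitivity.

Δd' = -0.893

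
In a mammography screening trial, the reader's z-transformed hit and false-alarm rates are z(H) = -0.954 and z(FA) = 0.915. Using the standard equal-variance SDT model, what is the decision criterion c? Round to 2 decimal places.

c = −½·[z(H) + z(FA)] = −½·(-0.954 + 0.915) = 0.0195

c = 0.02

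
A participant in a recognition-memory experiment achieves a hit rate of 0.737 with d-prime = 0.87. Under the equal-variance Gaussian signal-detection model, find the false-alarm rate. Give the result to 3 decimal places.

z(hit rate) = z(0.737) = 0.6341
z(FA) = z(H) − d' = 0.6341 − 0.87 = -0.2359
false-alarm rate = Φ(-0.2359) = 0.4068

false-alarm rate = 0.407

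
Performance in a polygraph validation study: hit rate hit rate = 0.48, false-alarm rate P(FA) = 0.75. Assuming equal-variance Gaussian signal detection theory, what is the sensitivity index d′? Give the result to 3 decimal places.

d′ = -0.725

z(0.48) = -0.0502, z(0.75) = 0.6745
d' = z(H) − z(FA) = -0.0502 − 0.6745 = -0.7247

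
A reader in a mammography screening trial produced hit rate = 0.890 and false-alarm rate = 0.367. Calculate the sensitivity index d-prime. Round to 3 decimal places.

Φ⁻¹(H) = Φ⁻¹(0.890) = 1.2265
Φ⁻¹(FA) = Φ⁻¹(0.367) = -0.3398
d' = z(H) − z(FA) = 1.2265 − (-0.3398) = 1.5663

d-prime = 1.566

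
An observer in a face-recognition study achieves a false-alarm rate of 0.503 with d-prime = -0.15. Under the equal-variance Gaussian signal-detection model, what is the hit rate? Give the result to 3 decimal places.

z(false-alarm rate) = z(0.503) = 0.0075
z(H) = z(FA) + d' = 0.0075 + (-0.15) = -0.1425
hit rate = Φ(-0.1425) = 0.4433

hit rate = 0.443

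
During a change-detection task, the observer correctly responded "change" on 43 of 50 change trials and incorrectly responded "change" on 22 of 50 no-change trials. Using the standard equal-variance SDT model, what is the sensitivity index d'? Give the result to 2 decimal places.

H = 43/50 = 0.8600
FA = 22/50 = 0.4400
Φ⁻¹(H) = 1.0803
Φ⁻¹(FA) = -0.1510
d' = z(H) − z(FA) = 1.0803 − (-0.1510) = 1.2313

d' = 1.23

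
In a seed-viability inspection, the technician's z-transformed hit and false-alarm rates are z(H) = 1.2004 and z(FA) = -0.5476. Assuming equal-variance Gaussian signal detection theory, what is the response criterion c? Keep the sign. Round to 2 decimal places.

c = -0.33

c = −½·[z(H) + z(FA)] = −½·(1.2004 + (-0.5476)) = -0.3264
c < 0: the technician has a liberal response bias.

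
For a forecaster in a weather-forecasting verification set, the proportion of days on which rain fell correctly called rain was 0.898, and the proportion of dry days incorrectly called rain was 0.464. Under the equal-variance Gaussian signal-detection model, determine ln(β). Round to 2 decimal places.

z(H) = z(0.898) = 1.270
z(FA) = z(0.464) = -0.090
ln β = −½·[z(H)² − z(FA)²] = −0.5 × (1.613 − 0.008) = -0.8025

ln β = -0.80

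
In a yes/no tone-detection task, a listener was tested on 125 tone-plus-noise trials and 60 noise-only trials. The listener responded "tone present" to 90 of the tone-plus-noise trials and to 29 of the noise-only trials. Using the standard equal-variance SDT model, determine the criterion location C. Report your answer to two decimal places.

H = 90/125 = 0.7200
FA = 29/60 = 0.4833
Φ⁻¹(H) = Φ⁻¹(0.7200) = 0.5828
Φ⁻¹(FA) = Φ⁻¹(0.4833) = -0.0419
c = −½·[z(H) + z(FA)] = −0.5 × (0.5828 + (-0.0419)) = -0.27045

C = -0.27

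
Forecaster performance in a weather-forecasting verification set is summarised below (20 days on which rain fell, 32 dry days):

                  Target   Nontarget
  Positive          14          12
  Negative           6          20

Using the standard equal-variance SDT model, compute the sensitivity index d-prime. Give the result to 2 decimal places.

d-prime = 0.84

H = 14/20 = 0.7000
FA = 12/32 = 0.3750
Φ⁻¹(H) = Φ⁻¹(0.7000) = 0.524
Φ⁻¹(FA) = Φ⁻¹(0.3750) = -0.319
d' = z(H) − z(FA) = 0.524 − (-0.319) = 0.843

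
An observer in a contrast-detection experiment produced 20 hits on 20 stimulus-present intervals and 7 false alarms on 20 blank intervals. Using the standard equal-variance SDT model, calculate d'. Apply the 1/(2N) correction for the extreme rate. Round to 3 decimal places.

The hit rate is 20/20 = 1, so apply the 1/(2N) correction: H → 1 − 1/(2·20) = 0.97500.
z(H) = z(0.97500) = 1.9600
z(FA) = z(0.35000) = -0.3853
d' = 1.9600 − (-0.3853) = 2.3453

d' = 2.345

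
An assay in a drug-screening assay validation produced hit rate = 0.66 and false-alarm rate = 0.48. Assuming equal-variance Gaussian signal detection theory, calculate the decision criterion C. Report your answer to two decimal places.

z(H) = z(0.66) = 0.4125
z(FA) = z(0.48) = -0.0502
c = −½·[z(H) + z(FA)] = −0.5 × (0.4125 + (-0.0502)) = -0.18115

C = -0.18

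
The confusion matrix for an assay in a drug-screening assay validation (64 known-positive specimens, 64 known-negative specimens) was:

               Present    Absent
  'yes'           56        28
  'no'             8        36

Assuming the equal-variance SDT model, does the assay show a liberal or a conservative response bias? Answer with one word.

z(H) = 1.150, z(FA) = -0.157
c = −½·(z(H) + z(FA)) = -0.4965
c < 0 → liberal criterion (biased toward responding “yes”).

liberal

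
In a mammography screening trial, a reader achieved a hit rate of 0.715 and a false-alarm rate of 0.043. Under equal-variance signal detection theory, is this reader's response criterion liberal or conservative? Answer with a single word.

conservative

z(H) = 0.568, z(FA) = -1.717
c = −½·(z(H) + z(FA)) = 0.5745
c > 0 → conservative criterion (biased toward responding “no”).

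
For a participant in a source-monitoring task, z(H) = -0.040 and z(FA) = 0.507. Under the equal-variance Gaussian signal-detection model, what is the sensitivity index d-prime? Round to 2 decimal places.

d' = z(H) − z(FA) = -0.040 − 0.507 = -0.547

d-prime = -0.55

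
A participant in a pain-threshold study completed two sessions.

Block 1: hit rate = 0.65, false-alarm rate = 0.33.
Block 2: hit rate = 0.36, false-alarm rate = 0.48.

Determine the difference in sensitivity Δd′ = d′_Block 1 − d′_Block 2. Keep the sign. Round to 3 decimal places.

Block 1: z(0.65) = 0.3853, z(0.33) = -0.4399, d' = 0.8252
Block 2: z(0.36) = -0.3585, z(0.48) = -0.0502, d' = -0.3083
Δd' = d'_Block 1 − d'_Block 2 = 0.8252 − (-0.3083) = 1.1335
Block 1 has the higher sensitivity.

Δd′ = 1.134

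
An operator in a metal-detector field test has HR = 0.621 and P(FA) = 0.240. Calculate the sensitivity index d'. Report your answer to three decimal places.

d' = 1.014

z(0.621) = 0.3081, z(0.240) = -0.7063
d' = z(H) − z(FA) = 0.3081 − (-0.7063) = 1.0144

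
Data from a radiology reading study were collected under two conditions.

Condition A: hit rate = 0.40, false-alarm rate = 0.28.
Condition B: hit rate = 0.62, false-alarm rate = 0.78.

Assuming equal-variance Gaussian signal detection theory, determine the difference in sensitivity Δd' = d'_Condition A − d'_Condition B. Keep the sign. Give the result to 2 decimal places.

Δd' = 0.80

Condition A: z(0.40) = -0.253, z(0.28) = -0.583, d' = 0.330
Condition B: z(0.62) = 0.305, z(0.78) = 0.772, d' = -0.467
Δd' = d'_Condition A − d'_Condition B = 0.330 − (-0.467) = 0.797
Condition A has the higher sensitivity.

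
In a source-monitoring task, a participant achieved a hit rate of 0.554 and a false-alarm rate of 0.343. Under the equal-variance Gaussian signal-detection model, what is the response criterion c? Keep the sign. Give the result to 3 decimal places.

c = 0.134

z(H) = z(0.554) = 0.1358
z(FA) = z(0.343) = -0.4043
c = −½·[z(H) + z(FA)] = −0.5 × (0.1358 + (-0.4043)) = 0.13425
c > 0: the participant has a conservative response bias.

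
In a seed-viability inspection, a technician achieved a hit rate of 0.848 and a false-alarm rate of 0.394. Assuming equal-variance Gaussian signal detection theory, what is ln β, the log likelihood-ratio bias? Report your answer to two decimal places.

z(0.848) = 1.028, z(0.394) = -0.269
ln β = −½·[z(H)² − z(FA)²] = −0.5 × (1.057 − 0.072) = -0.4925

ln β = -0.49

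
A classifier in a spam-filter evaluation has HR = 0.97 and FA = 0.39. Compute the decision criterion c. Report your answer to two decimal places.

c = -0.80

z(H) = z(0.97) = 1.881
z(FA) = z(0.39) = -0.279
c = −½·[z(H) + z(FA)] = −0.5 × (1.881 + (-0.279)) = -0.801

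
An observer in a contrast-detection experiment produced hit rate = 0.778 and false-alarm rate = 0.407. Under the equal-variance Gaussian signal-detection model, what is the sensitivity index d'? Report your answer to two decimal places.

d' = 1.00

Φ⁻¹(0.778) = 0.765, Φ⁻¹(0.407) = -0.235
d' = z(H) − z(FA) = 0.765 − (-0.235) = 1.000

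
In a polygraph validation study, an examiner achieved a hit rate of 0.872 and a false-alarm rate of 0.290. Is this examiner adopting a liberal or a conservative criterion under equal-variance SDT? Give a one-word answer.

liberal

z(H) = 1.136, z(FA) = -0.553
c = −½·(z(H) + z(FA)) = -0.2915
c < 0 → liberal criterion (biased toward responding “yes”).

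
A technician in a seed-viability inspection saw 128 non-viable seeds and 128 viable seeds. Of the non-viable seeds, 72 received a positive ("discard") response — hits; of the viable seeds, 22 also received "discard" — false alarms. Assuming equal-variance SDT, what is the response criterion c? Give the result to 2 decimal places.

c = 0.39

H = 72/128 = 0.5625
FA = 22/128 = 0.1719
z(H) = 0.1573
z(FA) = -0.9467
c = −½·[z(H) + z(FA)] = −0.5 × (0.1573 + (-0.9467)) = 0.3947
c > 0: the technician has a conservative response bias.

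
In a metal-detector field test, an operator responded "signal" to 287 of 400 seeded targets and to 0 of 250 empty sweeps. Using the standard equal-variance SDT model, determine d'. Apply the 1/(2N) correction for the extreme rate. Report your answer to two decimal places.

d' = 3.45

The false-alarm rate is 0/250 = 0, so apply the 1/(2N) correction: FA → 1/(2·250) = 0.00200.
z(H) = z(0.71750) = 0.575
z(FA) = z(0.00200) = -2.878
d' = 0.575 − (-2.878) = 3.453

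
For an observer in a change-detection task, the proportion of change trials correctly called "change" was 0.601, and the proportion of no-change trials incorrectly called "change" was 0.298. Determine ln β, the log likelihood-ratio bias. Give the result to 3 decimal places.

ln β = 0.108

z(H) = z(0.601) = 0.2559
z(FA) = z(0.298) = -0.5302
ln β = −½·[z(H)² − z(FA)²] = −0.5 × (0.0655 − 0.2811) = 0.1078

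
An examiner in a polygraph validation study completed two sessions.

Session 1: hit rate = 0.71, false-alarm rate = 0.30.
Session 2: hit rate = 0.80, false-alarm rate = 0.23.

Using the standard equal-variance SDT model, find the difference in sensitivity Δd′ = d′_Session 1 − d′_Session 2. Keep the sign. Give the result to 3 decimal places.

Session 1: z(0.71) = 0.5534, z(0.30) = -0.5244, d' = 1.0778
Session 2: z(0.80) = 0.8416, z(0.23) = -0.7388, d' = 1.5804
Δd' = d'_Session 1 − d'_Session 2 = 1.0778 − 1.5804 = -0.5026
Session 2 has the higher sensitivity.

Δd′ = -0.503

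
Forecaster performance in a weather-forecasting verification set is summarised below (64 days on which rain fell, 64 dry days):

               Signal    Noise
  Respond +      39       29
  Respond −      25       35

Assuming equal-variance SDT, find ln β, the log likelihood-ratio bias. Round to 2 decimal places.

H = 39/64 = 0.6094
FA = 29/64 = 0.4531
z(H) = 0.278
z(FA) = -0.118
ln β = −½·[z(H)² − z(FA)²] = −0.5 × (0.077 − 0.014) = -0.0315

ln β = -0.03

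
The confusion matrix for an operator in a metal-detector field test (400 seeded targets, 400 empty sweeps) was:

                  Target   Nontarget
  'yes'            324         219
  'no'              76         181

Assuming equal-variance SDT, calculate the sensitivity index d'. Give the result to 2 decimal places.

H = 324/400 = 0.8100
FA = 219/400 = 0.5475
z(0.8100) = 0.8779, z(0.5475) = 0.1193
d' = z(H) − z(FA) = 0.8779 − 0.1193 = 0.7586

d' = 0.76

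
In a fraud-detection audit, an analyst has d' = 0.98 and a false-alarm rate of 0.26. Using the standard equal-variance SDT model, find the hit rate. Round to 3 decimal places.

z(false-alarm rate) = z(0.26) = -0.6433
z(H) = z(FA) + d' = -0.6433 + 0.98 = 0.3367
hit rate = Φ(0.3367) = 0.6318

hit rate = 0.632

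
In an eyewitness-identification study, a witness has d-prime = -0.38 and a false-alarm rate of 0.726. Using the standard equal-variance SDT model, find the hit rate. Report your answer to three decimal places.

hit rate = 0.587

z(false-alarm rate) = z(0.726) = 0.6008
z(H) = z(FA) + d' = 0.6008 + (-0.38) = 0.2208
hit rate = Φ(0.2208) = 0.5874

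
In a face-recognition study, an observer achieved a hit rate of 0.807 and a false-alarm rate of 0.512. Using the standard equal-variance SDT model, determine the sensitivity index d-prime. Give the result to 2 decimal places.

Φ⁻¹(H) = Φ⁻¹(0.807) = 0.8669
Φ⁻¹(FA) = Φ⁻¹(0.512) = 0.0301
d' = z(H) − z(FA) = 0.8669 − 0.0301 = 0.8368

d-prime = 0.84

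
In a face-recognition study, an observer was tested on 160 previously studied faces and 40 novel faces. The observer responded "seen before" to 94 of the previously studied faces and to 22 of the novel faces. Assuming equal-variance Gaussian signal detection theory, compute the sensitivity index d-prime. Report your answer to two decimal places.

d-prime = 0.10

H = 94/160 = 0.5875
FA = 22/40 = 0.5500
Φ⁻¹(0.5875) = 0.221, Φ⁻¹(0.5500) = 0.126
d' = z(H) − z(FA) = 0.221 − 0.126 = 0.095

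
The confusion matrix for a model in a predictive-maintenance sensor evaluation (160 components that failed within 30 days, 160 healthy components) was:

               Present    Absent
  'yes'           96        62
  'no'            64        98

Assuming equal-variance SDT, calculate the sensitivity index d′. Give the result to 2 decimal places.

H = 96/160 = 0.6000
FA = 62/160 = 0.3875
Φ⁻¹(0.6000) = 0.253, Φ⁻¹(0.3875) = -0.286
d' = z(H) − z(FA) = 0.253 − (-0.286) = 0.539

d′ = 0.54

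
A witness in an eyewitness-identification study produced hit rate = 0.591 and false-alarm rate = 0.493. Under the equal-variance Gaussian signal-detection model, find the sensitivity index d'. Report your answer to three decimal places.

z(H) = z(0.591) = 0.2301
z(FA) = z(0.493) = -0.0175
d' = z(H) − z(FA) = 0.2301 − (-0.0175) = 0.2476

d' = 0.248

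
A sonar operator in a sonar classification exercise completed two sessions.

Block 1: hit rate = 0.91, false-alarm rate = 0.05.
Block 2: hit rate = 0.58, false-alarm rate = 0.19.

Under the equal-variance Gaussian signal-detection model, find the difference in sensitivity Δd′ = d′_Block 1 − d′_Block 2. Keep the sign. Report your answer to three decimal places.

Δd′ = 1.906

Block 1: z(0.91) = 1.3408, z(0.05) = -1.6449, d' = 2.9857
Block 2: z(0.58) = 0.2019, z(0.19) = -0.8779, d' = 1.0798
Δd' = d'_Block 1 − d'_Block 2 = 2.9857 − 1.0798 = 1.9059
Block 1 has the higher sensitivity.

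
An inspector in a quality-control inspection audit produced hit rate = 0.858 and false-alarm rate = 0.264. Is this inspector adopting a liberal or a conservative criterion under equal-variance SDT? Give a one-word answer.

z(H) = 1.071, z(FA) = -0.631
c = −½·(z(H) + z(FA)) = -0.220
c < 0 → liberal criterion (biased toward responding “yes”).

liberal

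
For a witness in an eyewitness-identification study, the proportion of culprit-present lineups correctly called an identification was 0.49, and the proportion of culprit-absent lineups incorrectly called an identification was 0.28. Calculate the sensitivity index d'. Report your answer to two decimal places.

d' = 0.56

Φ⁻¹(H) = Φ⁻¹(0.49) = -0.0251
Φ⁻¹(FA) = Φ⁻¹(0.28) = -0.5828
d' = z(H) − z(FA) = -0.0251 − (-0.5828) = 0.5577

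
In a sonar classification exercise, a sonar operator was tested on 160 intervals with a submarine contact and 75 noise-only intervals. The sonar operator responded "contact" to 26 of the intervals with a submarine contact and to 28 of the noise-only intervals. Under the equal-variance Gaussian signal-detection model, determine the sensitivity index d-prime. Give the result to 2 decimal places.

d-prime = -0.66

H = 26/160 = 0.1625
FA = 28/75 = 0.3733
Φ⁻¹(H) = Φ⁻¹(0.1625) = -0.984
Φ⁻¹(FA) = Φ⁻¹(0.3733) = -0.323
d' = z(H) − z(FA) = -0.984 − (-0.323) = -0.661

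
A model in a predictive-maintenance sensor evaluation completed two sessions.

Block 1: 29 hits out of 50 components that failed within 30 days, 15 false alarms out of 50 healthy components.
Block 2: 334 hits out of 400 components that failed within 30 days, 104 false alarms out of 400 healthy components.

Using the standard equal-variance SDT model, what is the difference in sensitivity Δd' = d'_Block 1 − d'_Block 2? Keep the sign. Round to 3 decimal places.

Δd' = -0.891

Block 1: z(0.5800) = 0.2019, z(0.3000) = -0.5244, d' = 0.7263
Block 2: z(0.8350) = 0.9741, z(0.2600) = -0.6433, d' = 1.6174
Δd' = d'_Block 1 − d'_Block 2 = 0.7263 − 1.6174 = -0.8911
Block 2 has the higher sensitivity.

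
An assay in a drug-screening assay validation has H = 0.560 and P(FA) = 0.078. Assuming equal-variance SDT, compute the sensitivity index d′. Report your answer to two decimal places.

z(H) = z(0.560) = 0.1510
z(FA) = z(0.078) = -1.4187
d' = z(H) − z(FA) = 0.1510 − (-1.4187) = 1.5697

d′ = 1.57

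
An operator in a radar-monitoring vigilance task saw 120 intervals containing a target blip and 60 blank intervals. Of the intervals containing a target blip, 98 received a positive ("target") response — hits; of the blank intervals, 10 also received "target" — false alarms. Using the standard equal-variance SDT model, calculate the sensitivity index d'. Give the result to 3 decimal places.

d' = 1.870

H = 98/120 = 0.8167
FA = 10/60 = 0.1667
z(H) = 0.9029
z(FA) = -0.9673
d' = z(H) − z(FA) = 0.9029 − (-0.9673) = 1.8702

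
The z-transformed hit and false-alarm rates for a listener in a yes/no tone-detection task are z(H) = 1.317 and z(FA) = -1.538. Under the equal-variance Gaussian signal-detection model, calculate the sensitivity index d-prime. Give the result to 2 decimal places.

d-prime = 2.86

d' = z(H) − z(FA) = 1.317 − (-1.538) = 2.855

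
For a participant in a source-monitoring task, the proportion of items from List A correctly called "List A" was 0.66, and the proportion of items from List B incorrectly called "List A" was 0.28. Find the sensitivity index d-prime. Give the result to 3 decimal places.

z(0.66) = 0.4125, z(0.28) = -0.5828
d' = z(H) − z(FA) = 0.4125 − (-0.5828) = 0.9953

d-prime = 0.995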